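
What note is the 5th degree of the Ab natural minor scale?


Natural minor scale pattern: W-H-W-W-H-W-W (2-1-2-2-1-2-2 semitones)
Starting from Ab:
  Ab + 2 semitones → Bb
  Bb + 1 semitone → Cb
  Cb + 2 semitones → Db
  Db + 2 semitones → Eb
  Eb + 1 semitone → Fb
  Fb + 2 semitones → Gb
  Gb + 2 semitones → Ab
Scale: Ab Bb Cb Db Eb Fb Gb
Degree 5 = Eb


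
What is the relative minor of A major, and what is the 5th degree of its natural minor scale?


The relative minor shares the major's key signature and starts on its 6th degree
6th degree = a major 6th above the tonic; a major 6th above A is F#
→ relative minor of A major is F# minor
F# natural minor scale: F# G# A B C# D E
= F# minor; 5th degree = C#


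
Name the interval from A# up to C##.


Letter names: A → C spans 3 letter names → a 3rd
Semitones: A# → C## = 4 half-steps
A 3rd of 4 semitones is a major 3rd
= major 3rd


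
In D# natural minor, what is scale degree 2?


Step by step:
Natural minor scale pattern: W-H-W-W-H-W-W (2-1-2-2-1-2-2 semitones)
Starting from D#:
  D# + 2 semitones → E#
  E# + 1 semitone → F#
  F# + 2 semitones → G#
  G# + 2 semitones → A#
  A# + 1 semitone → B
  B + 2 semitones → C#
  C# + 2 semitones → D#
Scale: D# E# F# G# A# B C#
Degree 2 = E#


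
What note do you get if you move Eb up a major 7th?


major 7th: 7 letter names, 11 semitones
Letter: E + 6 → D
Pitch: Eb + 11 semitones, spelled as a D → D
= D


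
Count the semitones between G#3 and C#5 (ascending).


Working:
Absolute semitone position = octave×12 + chromatic position
G#3: 3×12 + 8 = 44
C#5: 5×12 + 1 = 61
Difference = 61 - 44 = 17
= 17 semitones


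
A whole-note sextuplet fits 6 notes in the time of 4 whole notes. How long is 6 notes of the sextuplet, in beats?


Sextuplet: 6 notes occupy the space of 4 whole notes
Space = 4 × 4 = 16 beats
Each sextuplet note = 16 / 6 = 8/3 beats
6 notes = 6 × 8/3 = 16
= 16 beats


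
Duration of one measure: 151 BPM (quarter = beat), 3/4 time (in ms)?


Quarter-note beat duration = 60000 / 151 ms
Beats per measure (3/4) = 3
One measure = 3 × 60000 / 151 = 180000 / 151 ms
= 1192.1 ms


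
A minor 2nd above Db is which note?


Solution.
A 2nd spans 2 letter names, so from D we land on E
A minor 2nd = 1 semitone above Db
Spell E at that pitch: Ebb
= Ebb


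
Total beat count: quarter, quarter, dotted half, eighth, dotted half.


Working:
Beat values:
  quarter = 1 beat
  quarter = 1 beat
  dotted half = 3 beats
  eighth = 0.5 beats
  dotted half = 3 beats
Sum = 1 + 1 + 3 + 0.5 + 3
= 8.5 beats


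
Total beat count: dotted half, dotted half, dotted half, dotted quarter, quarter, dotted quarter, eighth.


Step by step:
Beat values:
  dotted half = 3 beats
  dotted half = 3 beats
  dotted half = 3 beats
  dotted quarter = 1.5 beats
  quarter = 1 beat
  dotted quarter = 1.5 beats
  eighth = 0.5 beats
Sum = 3 + 3 + 3 + 1.5 + 1 + 1.5 + 0.5
= 13.5 beats


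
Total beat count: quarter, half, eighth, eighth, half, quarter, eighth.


Solution.
Beat values:
  quarter = 1 beat
  half = 2 beats
  eighth = 0.5 beats
  eighth = 0.5 beats
  half = 2 beats
  quarter = 1 beat
  eighth = 0.5 beats
Sum = 1 + 2 + 0.5 + 0.5 + 2 + 1 + 0.5
= 7.5 beats


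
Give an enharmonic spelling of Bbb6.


Working:
Enharmonic notes sound the same pitch but are spelled with different letter names
Bbb and A name the same pitch class
= A6


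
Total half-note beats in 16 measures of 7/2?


Time signature 7/2: the bottom number 2 means the half note gets one count
The top number 7 means 7 half-note beats per measure
Total = 7 × 16 measures
= 112 half-note beats


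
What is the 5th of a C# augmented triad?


Reasoning:
Augmented triad = root + major 3rd (4 semitones) + augmented 5th (8 semitones)
A triad on C# stacks thirds, so the chord tones use letter names C-E-G
Root: C#
Major 3rd above C#: E#
Augmented 5th above C#: G##
The 5th = G##


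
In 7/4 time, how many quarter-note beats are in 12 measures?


Time signature 7/4: the bottom number 4 means the quarter note gets one count
The top number 7 means 7 quarter-note beats per measure
Total = 7 × 12 measures
= 84 quarter-note beats


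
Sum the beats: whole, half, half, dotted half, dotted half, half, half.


Solution.
Beat values:
  whole = 4 beats
  half = 2 beats
  half = 2 beats
  dotted half = 3 beats
  dotted half = 3 beats
  half = 2 beats
  half = 2 beats
Sum = 4 + 2 + 2 + 3 + 3 + 2 + 2
= 18 beats


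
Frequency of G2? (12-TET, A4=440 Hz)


Working:
f = 440 × 2^(n/12) where n = semitones from A4
G2: -26 semitones from A4
f = 440 × 2^(-26/12)
f = 98.00 Hz


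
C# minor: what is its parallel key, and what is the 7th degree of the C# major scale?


Parallel keys share the same tonic but differ in mode
C# minor → parallel is C# major
C# major scale: C# D# E# F# G# A# B#
= C# major; 7th degree = B#


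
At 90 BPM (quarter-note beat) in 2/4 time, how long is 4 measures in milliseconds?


Reasoning:
Quarter-note beat duration = 60000 / 90 ms
Beats per measure (2/4) = 2
One measure = 2 × 60000 / 90 = 120000 / 90 ms
4 measures = 4 × 120000 / 90 = 480000 / 90
= 5333.3 ms


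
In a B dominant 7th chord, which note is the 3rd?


Solution.
Dominant 7th chord = root + major 3rd + perfect 5th + minor 7th
Seventh chords stack in thirds, so the letter names are B-D-F-A
Root: B
Major 3rd above B: D#
Perfect 5th above B: F#
Minor 7th above B: A
The 3rd = D#


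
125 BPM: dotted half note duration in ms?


One quarter-note beat = 60000 / BPM = 60000 / 125 ms
Dotted half note = 3 × quarter note
Duration = 3 × 60000 / 125 = 180000 / 125
= 1440.0 ms


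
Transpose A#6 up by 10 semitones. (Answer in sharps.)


Working:
A#6: chromatic position 10 in octave 6 → absolute = 6×12 + 10 = 82
Transpose up 10: 82 + 10 = 92
92 = 7×12 + 8 → G# in octave 7
Result = G#7


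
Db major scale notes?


Major scale pattern: W-W-H-W-W-W-H (2-2-1-2-2-2-1 semitones)
Starting from Db:
  Db + 2 semitones → Eb
  Eb + 2 semitones → F
  F + 1 semitone → Gb
  Gb + 2 semitones → Ab
  Ab + 2 semitones → Bb
  Bb + 2 semitones → C
  C + 1 semitone → Db
Scale = Db Eb F Gb Ab Bb C


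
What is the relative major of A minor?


Let's work it out.
The relative major shares the key signature and is a minor 3rd above the minor tonic
A minor 3rd above A is C
→ relative major of A minor is C major
= C major


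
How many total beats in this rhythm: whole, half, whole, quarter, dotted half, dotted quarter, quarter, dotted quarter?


Solution.
Beat values:
  whole = 4 beats
  half = 2 beats
  whole = 4 beats
  quarter = 1 beat
  dotted half = 3 beats
  dotted quarter = 1.5 beats
  quarter = 1 beat
  dotted quarter = 1.5 beats
Sum = 4 + 2 + 4 + 1 + 3 + 1.5 + 1 + 1.5
= 18 beats


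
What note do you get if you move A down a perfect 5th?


perfect 5th: 5 letter names, 7 semitones
Letter: A - 4 → D
Pitch: A - 7 semitones, spelled as a D → D
= D


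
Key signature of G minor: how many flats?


Flat minor keys: A(0), D(1), G(2), C(3), F(4), Bb(5), Eb(6), Ab(7)
G minor has 2 flats
Order of flats: Bb Eb Ab Db Gb Cb Fb → first 2: Bb, Eb
= 2 flats


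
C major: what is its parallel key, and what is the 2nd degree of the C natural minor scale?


Parallel keys share the same tonic but differ in mode
C major → parallel is C minor
C natural minor scale: C D Eb F G Ab Bb
= C minor; 2nd degree = D


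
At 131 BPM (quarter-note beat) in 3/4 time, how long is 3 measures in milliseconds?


Solution.
Quarter-note beat duration = 60000 / 131 ms
Beats per measure (3/4) = 3
One measure = 3 × 60000 / 131 = 180000 / 131 ms
3 measures = 3 × 180000 / 131 = 540000 / 131
= 4122.1 ms


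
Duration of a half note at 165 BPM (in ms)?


One quarter-note beat = 60000 / BPM = 60000 / 165 ms
Half note = 2 × quarter note
Duration = 2 × 60000 / 165 = 120000 / 165
= 727.3 ms


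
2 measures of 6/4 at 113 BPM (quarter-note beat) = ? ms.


Reasoning:
Quarter-note beat duration = 60000 / 113 ms
Beats per measure (6/4) = 6
One measure = 6 × 60000 / 113 = 360000 / 113 ms
2 measures = 2 × 360000 / 113 = 720000 / 113
= 6371.7 ms


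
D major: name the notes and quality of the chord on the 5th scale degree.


D major scale: D E F# G A B C#
Diatonic triad on degree 5 stacks scale notes 5, 7, 2: A C# E
A→C# = 4 semitones; A→E = 7 semitones → major triad
= A C# E (major)


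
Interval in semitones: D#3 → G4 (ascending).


Solution.
Absolute semitone position = octave×12 + chromatic position
D#3: 3×12 + 3 = 39
G4: 4×12 + 7 = 55
Difference = 55 - 39 = 16
= 16 semitones


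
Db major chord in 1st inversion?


Root position: Db F Ab
1st inversion: move root up an octave
Bass note: F
Notes (bottom to top) = F Ab Db


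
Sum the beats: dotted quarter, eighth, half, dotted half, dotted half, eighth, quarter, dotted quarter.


Reasoning:
Beat values:
  dotted quarter = 1.5 beats
  eighth = 0.5 beats
  half = 2 beats
  dotted half = 3 beats
  dotted half = 3 beats
  eighth = 0.5 beats
  quarter = 1 beat
  dotted quarter = 1.5 beats
Sum = 1.5 + 0.5 + 2 + 3 + 3 + 0.5 + 1 + 1.5
= 13 beats


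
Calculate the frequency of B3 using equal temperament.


f = 440 × 2^(n/12) where n = semitones from A4
B3: -10 semitones from A4
f = 440 × 2^(-10/12)
f = 246.94 Hz


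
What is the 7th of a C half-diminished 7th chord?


Half-diminished 7th chord = root + minor 3rd + diminished 5th + minor 7th
Seventh chords stack in thirds, so the letter names are C-E-G-B
Root: C
Minor 3rd above C: Eb
Diminished 5th above C: Gb
Minor 7th above C: Bb
The 7th = Bb


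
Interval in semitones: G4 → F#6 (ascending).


Absolute semitone position = octave×12 + chromatic position
G4: 4×12 + 7 = 55
F#6: 6×12 + 6 = 78
Difference = 78 - 55 = 23
= 23 semitones


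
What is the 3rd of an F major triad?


Step by step:
Major triad = root + major 3rd (4 semitones) + perfect 5th (7 semitones)
A triad on F stacks thirds, so the chord tones use letter names F-A-C
Root: F
Major 3rd above F: A
Perfect 5th above F: C
The 3rd = A


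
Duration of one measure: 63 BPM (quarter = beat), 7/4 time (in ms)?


Quarter-note beat duration = 60000 / 63 ms
Beats per measure (7/4) = 7
One measure = 7 × 60000 / 63 = 420000 / 63 ms
= 6666.7 ms


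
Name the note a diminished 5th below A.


Working:
A 5th spans 5 letter names, so from A we land on D
A diminished 5th = 6 semitones below A
Spell D at that pitch: D#
= D#


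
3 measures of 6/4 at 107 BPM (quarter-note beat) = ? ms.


Quarter-note beat duration = 60000 / 107 ms
Beats per measure (6/4) = 6
One measure = 6 × 60000 / 107 = 360000 / 107 ms
3 measures = 3 × 360000 / 107 = 1080000 / 107
= 10093.5 ms


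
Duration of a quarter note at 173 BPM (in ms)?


Step by step:
One quarter-note beat = 60000 / BPM = 60000 / 173 ms
Duration = 60000 / 173
= 346.8 ms


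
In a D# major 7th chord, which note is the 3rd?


Let's work it out.
Major 7th chord = root + major 3rd + perfect 5th + major 7th
Seventh chords stack in thirds, so the letter names are D-F-A-C
Root: D#
Major 3rd above D#: F##
Perfect 5th above D#: A#
Major 7th above D#: C##
The 3rd = F##


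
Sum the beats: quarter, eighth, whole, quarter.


Reasoning:
Beat values:
  quarter = 1 beat
  eighth = 0.5 beats
  whole = 4 beats
  quarter = 1 beat
Sum = 1 + 0.5 + 4 + 1
= 6.5 beats


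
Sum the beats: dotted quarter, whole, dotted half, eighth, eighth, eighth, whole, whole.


Reasoning:
Beat values:
  dotted quarter = 1.5 beats
  whole = 4 beats
  dotted half = 3 beats
  eighth = 0.5 beats
  eighth = 0.5 beats
  eighth = 0.5 beats
  whole = 4 beats
  whole = 4 beats
Sum = 1.5 + 4 + 3 + 0.5 + 0.5 + 0.5 + 4 + 4
= 18 beats


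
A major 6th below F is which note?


Reasoning:
A 6th spans 6 letter names, so from F we land on A
A major 6th = 9 semitones below F
Spell A at that pitch: Ab
= Ab


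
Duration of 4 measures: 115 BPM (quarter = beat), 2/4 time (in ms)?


Quarter-note beat duration = 60000 / 115 ms
Beats per measure (2/4) = 2
One measure = 2 × 60000 / 115 = 120000 / 115 ms
4 measures = 4 × 120000 / 115 = 480000 / 115
= 4173.9 ms


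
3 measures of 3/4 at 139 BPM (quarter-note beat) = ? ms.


Quarter-note beat duration = 60000 / 139 ms
Beats per measure (3/4) = 3
One measure = 3 × 60000 / 139 = 180000 / 139 ms
3 measures = 3 × 180000 / 139 = 540000 / 139
= 3884.9 ms


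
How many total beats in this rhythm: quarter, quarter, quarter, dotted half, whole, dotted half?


Let's work it out.
Beat values:
  quarter = 1 beat
  quarter = 1 beat
  quarter = 1 beat
  dotted half = 3 beats
  whole = 4 beats
  dotted half = 3 beats
Sum = 1 + 1 + 1 + 3 + 4 + 3
= 13 beats


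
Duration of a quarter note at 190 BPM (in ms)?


One quarter-note beat = 60000 / BPM = 60000 / 190 ms
Duration = 60000 / 190
= 315.8 ms


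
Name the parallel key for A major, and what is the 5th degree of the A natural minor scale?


Reasoning:
Parallel keys share the same tonic but differ in mode
A major → parallel is A minor
A natural minor scale: A B C D E F G
= A minor; 5th degree = E


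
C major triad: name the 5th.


Working:
Major triad = root + major 3rd (4 semitones) + perfect 5th (7 semitones)
A triad on C stacks thirds, so the chord tones use letter names C-E-G
Root: C
Major 3rd above C: E
Perfect 5th above C: G
The 5th = G


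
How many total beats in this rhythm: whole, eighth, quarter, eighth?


Working:
Beat values:
  whole = 4 beats
  eighth = 0.5 beats
  quarter = 1 beat
  eighth = 0.5 beats
Sum = 4 + 0.5 + 1 + 0.5
= 6 beats


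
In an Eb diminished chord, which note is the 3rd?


Reasoning:
Diminished triad = root + minor 3rd (3 semitones) + diminished 5th (6 semitones)
A triad on Eb stacks thirds, so the chord tones use letter names E-G-B
Root: Eb
Minor 3rd above Eb: Gb
Diminished 5th above Eb: Bbb
The 3rd = Gb


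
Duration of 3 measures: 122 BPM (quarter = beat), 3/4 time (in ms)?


Quarter-note beat duration = 60000 / 122 ms
Beats per measure (3/4) = 3
One measure = 3 × 60000 / 122 = 180000 / 122 ms
3 measures = 3 × 180000 / 122 = 540000 / 122
= 4426.2 ms


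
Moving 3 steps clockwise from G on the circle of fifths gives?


Reasoning:
Each clockwise step on the circle of fifths moves up a perfect 5th
From G: G → D → A → E
= E


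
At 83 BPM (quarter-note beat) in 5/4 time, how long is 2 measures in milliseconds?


Let's work it out.
Quarter-note beat duration = 60000 / 83 ms
Beats per measure (5/4) = 5
One measure = 5 × 60000 / 83 = 300000 / 83 ms
2 measures = 2 × 300000 / 83 = 600000 / 83
= 7228.9 ms


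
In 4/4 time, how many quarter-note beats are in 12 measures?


Let's work it out.
Time signature 4/4: the bottom number 4 means the quarter note gets one count
The top number 4 means 4 quarter-note beats per measure
Total = 4 × 12 measures
= 48 quarter-note beats


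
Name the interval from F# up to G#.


Let's work it out.
Letter names: F → G spans 2 letter names → a 2nd
Semitones: F# → G# = 2 half-steps
A 2nd of 2 semitones is a major 2nd
= major 2nd


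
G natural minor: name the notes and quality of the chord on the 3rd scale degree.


Step by step:
G natural minor scale: G A Bb C D Eb F
Diatonic triad on degree 3 stacks scale notes 3, 5, 7: Bb D F
Bb→D = 4 semitones; Bb→F = 7 semitones → major triad
= Bb D F (major)


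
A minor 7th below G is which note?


Let's work it out.
A 7th spans 7 letter names, so from G we land on A
A minor 7th = 10 semitones below G
Spell A at that pitch: A
= A


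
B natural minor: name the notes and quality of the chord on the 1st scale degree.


Solution.
B natural minor scale: B C# D E F# G A
Diatonic triad on degree 1 stacks scale notes 1, 3, 5: B D F#
B→D = 3 semitones; B→F# = 7 semitones → minor triad
= B D F# (minor)


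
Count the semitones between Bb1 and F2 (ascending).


Absolute semitone position = octave×12 + chromatic position
Bb1: 1×12 + 10 = 22
F2: 2×12 + 5 = 29
Difference = 29 - 22 = 7
= 7 semitones


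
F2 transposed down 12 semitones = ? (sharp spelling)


F2: chromatic position 5 in octave 2 → absolute = 2×12 + 5 = 29
Transpose down 12: 29 - 12 = 17
17 = 1×12 + 5 → F in octave 1
Result = F1


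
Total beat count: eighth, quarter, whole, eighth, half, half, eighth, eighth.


Beat values:
  eighth = 0.5 beats
  quarter = 1 beat
  whole = 4 beats
  eighth = 0.5 beats
  half = 2 beats
  half = 2 beats
  eighth = 0.5 beats
  eighth = 0.5 beats
Sum = 0.5 + 1 + 4 + 0.5 + 2 + 2 + 0.5 + 0.5
= 11 beats


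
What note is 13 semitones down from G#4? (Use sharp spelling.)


Step by step:
G#4: chromatic position 8 in octave 4 → absolute = 4×12 + 8 = 56
Transpose down 13: 56 - 13 = 43
43 = 3×12 + 7 → G in octave 3
Result = G3


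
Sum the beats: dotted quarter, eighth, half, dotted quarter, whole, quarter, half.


Let's work it out.
Beat values:
  dotted quarter = 1.5 beats
  eighth = 0.5 beats
  half = 2 beats
  dotted quarter = 1.5 beats
  whole = 4 beats
  quarter = 1 beat
  half = 2 beats
Sum = 1.5 + 0.5 + 2 + 1.5 + 4 + 1 + 2
= 12.5 beats


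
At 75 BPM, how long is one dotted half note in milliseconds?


Working:
One quarter-note beat = 60000 / BPM = 60000 / 75 ms
Dotted half note = 3 × quarter note
Duration = 3 × 60000 / 75 = 180000 / 75
= 2400.0 ms


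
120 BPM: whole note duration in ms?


Let's work it out.
One quarter-note beat = 60000 / BPM = 60000 / 120 ms
Whole note = 4 × quarter note
Duration = 4 × 60000 / 120 = 240000 / 120
= 2000.0 ms


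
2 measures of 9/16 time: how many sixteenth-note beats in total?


Solution.
Time signature 9/16: the bottom number 16 means the sixteenth note gets one count
The top number 9 means 9 sixteenth-note beats per measure
Total = 9 × 2 measures
= 18 sixteenth-note beats


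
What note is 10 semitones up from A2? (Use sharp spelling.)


Reasoning:
A2: chromatic position 9 in octave 2 → absolute = 2×12 + 9 = 33
Transpose up 10: 33 + 10 = 43
43 = 3×12 + 7 → G in octave 3
Result = G3


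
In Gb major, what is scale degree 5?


Major scale pattern: W-W-H-W-W-W-H (2-2-1-2-2-2-1 semitones)
Starting from Gb:
  Gb + 2 semitones → Ab
  Ab + 2 semitones → Bb
  Bb + 1 semitone → Cb
  Cb + 2 semitones → Db
  Db + 2 semitones → Eb
  Eb + 2 semitones → F
  F + 1 semitone → Gb
Scale: Gb Ab Bb Cb Db Eb F
Degree 5 = Db


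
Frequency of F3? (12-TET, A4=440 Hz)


Working:
f = 440 × 2^(n/12) where n = semitones from A4
F3: -16 semitones from A4
f = 440 × 2^(-16/12)
f = 174.61 Hz


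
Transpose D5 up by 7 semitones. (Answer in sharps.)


D5: chromatic position 2 in octave 5 → absolute = 5×12 + 2 = 62
Transpose up 7: 62 + 7 = 69
69 = 5×12 + 9 → A in octave 5
Result = A5


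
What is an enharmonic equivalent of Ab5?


Solution.
Enharmonic notes sound the same pitch but are spelled with different letter names
Ab and G# name the same pitch class
= G#5


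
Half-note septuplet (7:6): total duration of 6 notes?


Step by step:
Septuplet: 7 notes occupy the space of 6 half notes
Space = 6 × 2 = 12 beats
Each septuplet note = 12 / 7 = 12/7 beats
6 notes = 6 × 12/7 = 72/7
= 72/7 beats


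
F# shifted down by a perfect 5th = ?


Working:
perfect 5th: 5 letter names, 7 semitones
Letter: F - 4 → B
Pitch: F# - 7 semitones, spelled as a B → B
= B


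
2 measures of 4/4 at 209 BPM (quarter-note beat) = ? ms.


Quarter-note beat duration = 60000 / 209 ms
Beats per measure (4/4) = 4
One measure = 4 × 60000 / 209 = 240000 / 209 ms
2 measures = 2 × 240000 / 209 = 480000 / 209
= 2296.7 ms


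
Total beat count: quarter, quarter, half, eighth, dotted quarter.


Beat values:
  quarter = 1 beat
  quarter = 1 beat
  half = 2 beats
  eighth = 0.5 beats
  dotted quarter = 1.5 beats
Sum = 1 + 1 + 2 + 0.5 + 1.5
= 6 beats


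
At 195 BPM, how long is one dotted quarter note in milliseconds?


Step by step:
One quarter-note beat = 60000 / BPM = 60000 / 195 ms
Dotted quarter note = 3/2 × quarter note
Duration = 3/2 × 60000 / 195 = 90000 / 195
= 461.5 ms


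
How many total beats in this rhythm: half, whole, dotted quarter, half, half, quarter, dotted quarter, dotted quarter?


Beat values:
  half = 2 beats
  whole = 4 beats
  dotted quarter = 1.5 beats
  half = 2 beats
  half = 2 beats
  quarter = 1 beat
  dotted quarter = 1.5 beats
  dotted quarter = 1.5 beats
Sum = 2 + 4 + 1.5 + 2 + 2 + 1 + 1.5 + 1.5
= 15.5 beats


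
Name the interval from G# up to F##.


Working:
Letter names: G → F spans 7 letter names → a 7th
Semitones: G# → F## = 11 half-steps
A 7th of 11 semitones is a major 7th
= major 7th


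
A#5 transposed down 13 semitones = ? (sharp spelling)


A#5: chromatic position 10 in octave 5 → absolute = 5×12 + 10 = 70
Transpose down 13: 70 - 13 = 57
57 = 4×12 + 9 → A in octave 4
Result = A4


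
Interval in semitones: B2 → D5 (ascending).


Step by step:
Absolute semitone position = octave×12 + chromatic position
B2: 2×12 + 11 = 35
D5: 5×12 + 2 = 62
Difference = 62 - 35 = 27
= 27 semitones


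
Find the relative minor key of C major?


The relative minor shares the major's key signature and starts on its 6th degree
6th degree = a major 6th above the tonic; a major 6th above C is A
→ relative minor of C major is A minor
= A minor


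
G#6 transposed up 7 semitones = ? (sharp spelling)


Let's work it out.
G#6: chromatic position 8 in octave 6 → absolute = 6×12 + 8 = 80
Transpose up 7: 80 + 7 = 87
87 = 7×12 + 3 → D# in octave 7
Result = D#7


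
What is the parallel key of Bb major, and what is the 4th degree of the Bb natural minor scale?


Let's work it out.
Parallel keys share the same tonic but differ in mode
Bb major → parallel is Bb minor
Bb natural minor scale: Bb C Db Eb F Gb Ab
= Bb minor; 4th degree = Eb


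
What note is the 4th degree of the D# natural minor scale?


Natural minor scale pattern: W-H-W-W-H-W-W (2-1-2-2-1-2-2 semitones)
Starting from D#:
  D# + 2 semitones → E#
  E# + 1 semitone → F#
  F# + 2 semitones → G#
  G# + 2 semitones → A#
  A# + 1 semitone → B
  B + 2 semitones → C#
  C# + 2 semitones → D#
Scale: D# E# F# G# A# B C#
Degree 4 = G#


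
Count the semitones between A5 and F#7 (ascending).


Absolute semitone position = octave×12 + chromatic position
A5: 5×12 + 9 = 69
F#7: 7×12 + 6 = 90
Difference = 90 - 69 = 21
= 21 semitones


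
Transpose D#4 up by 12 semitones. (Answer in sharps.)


D#4: chromatic position 3 in octave 4 → absolute = 4×12 + 3 = 51
Transpose up 12: 51 + 12 = 63
63 = 5×12 + 3 → D# in octave 5
Result = D#5


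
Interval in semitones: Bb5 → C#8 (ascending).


Step by step:
Absolute semitone position = octave×12 + chromatic position
Bb5: 5×12 + 10 = 70
C#8: 8×12 + 1 = 97
Difference = 97 - 70 = 27
= 27 semitones


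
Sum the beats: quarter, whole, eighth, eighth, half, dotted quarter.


Let's work it out.
Beat values:
  quarter = 1 beat
  whole = 4 beats
  eighth = 0.5 beats
  eighth = 0.5 beats
  half = 2 beats
  dotted quarter = 1.5 beats
Sum = 1 + 4 + 0.5 + 0.5 + 2 + 1.5
= 9.5 beats


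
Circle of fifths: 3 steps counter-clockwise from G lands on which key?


Solution.
Each counter-clockwise step moves down a perfect 5th (= up a perfect 4th)
From G: G → C → F → Bb
= Bb


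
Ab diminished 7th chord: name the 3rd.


Solution.
Diminished 7th chord = root + minor 3rd + diminished 5th + diminished 7th
Seventh chords stack in thirds, so the letter names are A-C-E-G
Root: Ab
Minor 3rd above Ab: Cb
Diminished 5th above Ab: Ebb
Diminished 7th above Ab: Gbb
The 3rd = Cb


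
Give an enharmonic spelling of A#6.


Enharmonic notes sound the same pitch but are spelled with different letter names
A# and Bb name the same pitch class
= Bb6


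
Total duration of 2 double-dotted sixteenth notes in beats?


Solution.
Base sixteenth note = 1/4 beats
Dot 1 adds half the previous value: +1/8
Dot 2 adds half the previous value: +1/16
One double-dotted sixteenth = 1/4 + 1/8 + 1/16 = 7/16
2 of them = 2 × 7/16 = 7/8
= 7/8 beats


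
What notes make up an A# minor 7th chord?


Reasoning:
Minor 7th chord = root + minor 3rd + perfect 5th + minor 7th
Seventh chords stack in thirds, so the letter names are A-C-E-G
Root: A#
Minor 3rd above A#: C#
Perfect 5th above A#: E#
Minor 7th above A#: G#
Chord = A# C# E# G#


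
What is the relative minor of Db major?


Solution.
The relative minor shares the major's key signature and starts on its 6th degree
6th degree = a major 6th above the tonic; a major 6th above Db is Bb
→ relative minor of Db major is Bb minor
= Bb minor


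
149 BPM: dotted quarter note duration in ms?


Step by step:
One quarter-note beat = 60000 / BPM = 60000 / 149 ms
Dotted quarter note = 3/2 × quarter note
Duration = 3/2 × 60000 / 149 = 90000 / 149
= 604.0 ms


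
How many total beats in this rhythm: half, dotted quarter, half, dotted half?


Beat values:
  half = 2 beats
  dotted quarter = 1.5 beats
  half = 2 beats
  dotted half = 3 beats
Sum = 2 + 1.5 + 2 + 3
= 8.5 beats


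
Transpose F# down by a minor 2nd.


Let's work it out.
minor 2nd: 2 letter names, 1 semitones
Letter: F - 1 → E
Pitch: F# - 1 semitones, spelled as an E → E#
= E#


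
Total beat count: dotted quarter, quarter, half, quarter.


Working:
Beat values:
  dotted quarter = 1.5 beats
  quarter = 1 beat
  half = 2 beats
  quarter = 1 beat
Sum = 1.5 + 1 + 2 + 1
= 5.5 beats


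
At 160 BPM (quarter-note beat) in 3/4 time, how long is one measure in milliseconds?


Reasoning:
Quarter-note beat duration = 60000 / 160 ms
Beats per measure (3/4) = 3
One measure = 3 × 60000 / 160 = 180000 / 160 ms
= 1125.0 ms


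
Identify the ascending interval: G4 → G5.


Solution.
Letter names: G → G spans 8 letter names → an octave
Semitones: G4 → G5 = 12 half-steps
An octave of 12 semitones is a perfect octave
= perfect octave


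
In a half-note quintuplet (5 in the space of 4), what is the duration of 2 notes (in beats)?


Solution.
Quintuplet: 5 notes occupy the space of 4 half notes
Space = 4 × 2 = 8 beats
Each quintuplet note = 8 / 5 = 8/5 beats
2 notes = 2 × 8/5 = 16/5
= 16/5 beats


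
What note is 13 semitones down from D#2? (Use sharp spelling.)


Reasoning:
D#2: chromatic position 3 in octave 2 → absolute = 2×12 + 3 = 27
Transpose down 13: 27 - 13 = 14
14 = 1×12 + 2 → D in octave 1
Result = D1


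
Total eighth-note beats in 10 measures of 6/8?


Time signature 6/8: the bottom number 8 means the eighth note gets one count
The top number 6 means 6 eighth-note beats per measure
Total = 6 × 10 measures
= 60 eighth-note beats


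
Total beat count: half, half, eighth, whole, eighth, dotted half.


Beat values:
  half = 2 beats
  half = 2 beats
  eighth = 0.5 beats
  whole = 4 beats
  eighth = 0.5 beats
  dotted half = 3 beats
Sum = 2 + 2 + 0.5 + 4 + 0.5 + 3
= 12 beats


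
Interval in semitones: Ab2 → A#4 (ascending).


Step by step:
Absolute semitone position = octave×12 + chromatic position
Ab2: 2×12 + 8 = 32
A#4: 4×12 + 10 = 58
Difference = 58 - 32 = 26
= 26 semitones


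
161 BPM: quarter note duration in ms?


Reasoning:
One quarter-note beat = 60000 / BPM = 60000 / 161 ms
Duration = 60000 / 161
= 372.7 ms


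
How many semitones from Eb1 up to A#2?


Let's work it out.
Absolute semitone position = octave×12 + chromatic position
Eb1: 1×12 + 3 = 15
A#2: 2×12 + 10 = 34
Difference = 34 - 15 = 19
= 19 semitones


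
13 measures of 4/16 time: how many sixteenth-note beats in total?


Working:
Time signature 4/16: the bottom number 16 means the sixteenth note gets one count
The top number 4 means 4 sixteenth-note beats per measure
Total = 4 × 13 measures
= 52 sixteenth-note beats


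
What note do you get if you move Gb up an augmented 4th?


augmented 4th: 4 letter names, 6 semitones
Letter: G + 3 → C
Pitch: Gb + 6 semitones, spelled as a C → C
= C


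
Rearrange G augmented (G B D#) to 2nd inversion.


Solution.
Root position: G B D#
2nd inversion: move root and 3rd up an octave
Bass note: D#
Notes (bottom to top) = D# G B


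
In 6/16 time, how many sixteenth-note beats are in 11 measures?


Time signature 6/16: the bottom number 16 means the sixteenth note gets one count
The top number 6 means 6 sixteenth-note beats per measure
Total = 6 × 11 measures
= 66 sixteenth-note beats


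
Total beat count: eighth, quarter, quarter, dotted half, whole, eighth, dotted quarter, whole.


Beat values:
  eighth = 0.5 beats
  quarter = 1 beat
  quarter = 1 beat
  dotted half = 3 beats
  whole = 4 beats
  eighth = 0.5 beats
  dotted quarter = 1.5 beats
  whole = 4 beats
Sum = 0.5 + 1 + 1 + 3 + 4 + 0.5 + 1.5 + 4
= 15.5 beats


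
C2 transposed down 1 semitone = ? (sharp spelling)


C2: chromatic position 0 in octave 2 → absolute = 2×12 + 0 = 24
Transpose down 1: 24 - 1 = 23
23 = 1×12 + 11 → B in octave 1
Result = B1


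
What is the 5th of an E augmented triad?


Let's work it out.
Augmented triad = root + major 3rd (4 semitones) + augmented 5th (8 semitones)
A triad on E stacks thirds, so the chord tones use letter names E-G-B
Root: E
Major 3rd above E: G#
Augmented 5th above E: B#
The 5th = B#


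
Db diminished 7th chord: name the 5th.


Solution.
Diminished 7th chord = root + minor 3rd + diminished 5th + diminished 7th
Seventh chords stack in thirds, so the letter names are D-F-A-C
Root: Db
Minor 3rd above Db: Fb
Diminished 5th above Db: Abb
Diminished 7th above Db: Cbb
The 5th = Abb


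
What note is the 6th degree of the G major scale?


Step by step:
Major scale pattern: W-W-H-W-W-W-H (2-2-1-2-2-2-1 semitones)
Starting from G:
  G + 2 semitones → A
  A + 2 semitones → B
  B + 1 semitone → C
  C + 2 semitones → D
  D + 2 semitones → E
  E + 2 semitones → F#
  F# + 1 semitone → G
Scale: G A B C D E F#
Degree 6 = E


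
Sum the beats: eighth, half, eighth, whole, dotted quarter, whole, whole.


Step by step:
Beat values:
  eighth = 0.5 beats
  half = 2 beats
  eighth = 0.5 beats
  whole = 4 beats
  dotted quarter = 1.5 beats
  whole = 4 beats
  whole = 4 beats
Sum = 0.5 + 2 + 0.5 + 4 + 1.5 + 4 + 4
= 16.5 beats


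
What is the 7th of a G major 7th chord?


Solution.
Major 7th chord = root + major 3rd + perfect 5th + major 7th
Seventh chords stack in thirds, so the letter names are G-B-D-F
Root: G
Major 3rd above G: B
Perfect 5th above G: D
Major 7th above G: F#
The 7th = F#


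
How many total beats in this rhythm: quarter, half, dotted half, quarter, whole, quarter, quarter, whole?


Step by step:
Beat values:
  quarter = 1 beat
  half = 2 beats
  dotted half = 3 beats
  quarter = 1 beat
  whole = 4 beats
  quarter = 1 beat
  quarter = 1 beat
  whole = 4 beats
Sum = 1 + 2 + 3 + 1 + 4 + 1 + 1 + 4
= 17 beats


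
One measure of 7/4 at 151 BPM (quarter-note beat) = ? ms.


Working:
Quarter-note beat duration = 60000 / 151 ms
Beats per measure (7/4) = 7
One measure = 7 × 60000 / 151 = 420000 / 151 ms
= 2781.5 ms


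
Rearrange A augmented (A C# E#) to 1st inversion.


Working:
Root position: A C# E#
1st inversion: move root up an octave
Bass note: C#
Notes (bottom to top) = C# E# A


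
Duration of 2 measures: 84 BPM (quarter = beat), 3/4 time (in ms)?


Solution.
Quarter-note beat duration = 60000 / 84 ms
Beats per measure (3/4) = 3
One measure = 3 × 60000 / 84 = 180000 / 84 ms
2 measures = 2 × 180000 / 84 = 360000 / 84
= 4285.7 ms


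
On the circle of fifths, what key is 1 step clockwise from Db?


Let's work it out.
Each clockwise step on the circle of fifths moves up a perfect 5th
From Db: Db → Ab
= Ab


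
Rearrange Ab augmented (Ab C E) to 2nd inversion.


Reasoning:
Root position: Ab C E
2nd inversion: move root and 3rd up an octave
Bass note: E
Notes (bottom to top) = E Ab C


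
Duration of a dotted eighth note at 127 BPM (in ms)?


Reasoning:
One quarter-note beat = 60000 / BPM = 60000 / 127 ms
Dotted eighth note = 3/4 × quarter note
Duration = 3/4 × 60000 / 127 = 45000 / 127
= 354.3 ms


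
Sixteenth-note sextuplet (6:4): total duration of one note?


Step by step:
Sextuplet: 6 notes occupy the space of 4 sixteenth notes
Space = 4 × 1/4 = 1 beat
Each sextuplet note = 1 / 6 = 1/6 beats
= 1/6 beats


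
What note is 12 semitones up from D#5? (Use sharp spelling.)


Step by step:
D#5: chromatic position 3 in octave 5 → absolute = 5×12 + 3 = 63
Transpose up 12: 63 + 12 = 75
75 = 6×12 + 3 → D# in octave 6
Result = D#6


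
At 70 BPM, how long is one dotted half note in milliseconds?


Let's work it out.
One quarter-note beat = 60000 / BPM = 60000 / 70 ms
Dotted half note = 3 × quarter note
Duration = 3 × 60000 / 70 = 180000 / 70
= 2571.4 ms


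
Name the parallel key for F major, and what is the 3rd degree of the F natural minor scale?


Parallel keys share the same tonic but differ in mode
F major → parallel is F minor
F natural minor scale: F G Ab Bb C Db Eb
= F minor; 3rd degree = Ab


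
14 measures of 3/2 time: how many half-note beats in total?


Let's work it out.
Time signature 3/2: the bottom number 2 means the half note gets one count
The top number 3 means 3 half-note beats per measure
Total = 3 × 14 measures
= 42 half-note beats


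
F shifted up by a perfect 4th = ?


Let's work it out.
perfect 4th: 4 letter names, 5 semitones
Letter: F + 3 → B
Pitch: F + 5 semitones, spelled as a B → Bb
= Bb


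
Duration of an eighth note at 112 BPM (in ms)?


Solution.
One quarter-note beat = 60000 / BPM = 60000 / 112 ms
Eighth note = 1/2 × quarter note
Duration = 1/2 × 60000 / 112 = 30000 / 112
= 267.9 ms


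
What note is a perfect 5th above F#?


Step by step:
A 5th spans 5 letter names, so from F we land on C
A perfect 5th = 7 semitones above F#
Spell C at that pitch: C#
= C#


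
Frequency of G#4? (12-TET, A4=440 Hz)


f = 440 × 2^(n/12) where n = semitones from A4
G#4: -1 semitones from A4
f = 440 × 2^(-1/12)
f = 415.30 Hz


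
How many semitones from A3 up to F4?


Absolute semitone position = octave×12 + chromatic position
A3: 3×12 + 9 = 45
F4: 4×12 + 5 = 53
Difference = 53 - 45 = 8
= 8 semitones


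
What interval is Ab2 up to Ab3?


Working:
Letter names: A → A spans 8 letter names → an octave
Semitones: Ab2 → Ab3 = 12 half-steps
An octave of 12 semitones is a perfect octave
= perfect octave


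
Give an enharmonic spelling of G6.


Solution.
Enharmonic notes sound the same pitch but are spelled with different letter names
G and F## name the same pitch class
= F##6


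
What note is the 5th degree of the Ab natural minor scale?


Natural minor scale pattern: W-H-W-W-H-W-W (2-1-2-2-1-2-2 semitones)
Starting from Ab:
  Ab + 2 semitones → Bb
  Bb + 1 semitone → Cb
  Cb + 2 semitones → Db
  Db + 2 semitones → Eb
  Eb + 1 semitone → Fb
  Fb + 2 semitones → Gb
  Gb + 2 semitones → Ab
Scale: Ab Bb Cb Db Eb Fb Gb
Degree 5 = Eb


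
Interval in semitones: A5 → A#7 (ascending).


Step by step:
Absolute semitone position = octave×12 + chromatic position
A5: 5×12 + 9 = 69
A#7: 7×12 + 10 = 94
Difference = 94 - 69 = 25
= 25 semitones


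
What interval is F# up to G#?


Let's work it out.
Letter names: F → G spans 2 letter names → a 2nd
Semitones: F# → G# = 2 half-steps
A 2nd of 2 semitones is a major 2nd
= major 2nd


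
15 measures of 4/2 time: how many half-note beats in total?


Step by step:
Time signature 4/2: the bottom number 2 means the half note gets one count
The top number 4 means 4 half-note beats per measure
Total = 4 × 15 measures
= 60 half-note beats


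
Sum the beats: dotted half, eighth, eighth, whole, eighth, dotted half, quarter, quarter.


Let's work it out.
Beat values:
  dotted half = 3 beats
  eighth = 0.5 beats
  eighth = 0.5 beats
  whole = 4 beats
  eighth = 0.5 beats
  dotted half = 3 beats
  quarter = 1 beat
  quarter = 1 beat
Sum = 3 + 0.5 + 0.5 + 4 + 0.5 + 3 + 1 + 1
= 13.5 beats


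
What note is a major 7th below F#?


A 7th spans 7 letter names, so from F we land on G
A major 7th = 11 semitones below F#
Spell G at that pitch: G
= G


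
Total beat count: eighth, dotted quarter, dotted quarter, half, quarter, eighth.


Beat values:
  eighth = 0.5 beats
  dotted quarter = 1.5 beats
  dotted quarter = 1.5 beats
  half = 2 beats
  quarter = 1 beat
  eighth = 0.5 beats
Sum = 0.5 + 1.5 + 1.5 + 2 + 1 + 0.5
= 7 beats


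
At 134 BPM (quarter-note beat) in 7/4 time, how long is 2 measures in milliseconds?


Step by step:
Quarter-note beat duration = 60000 / 134 ms
Beats per measure (7/4) = 7
One measure = 7 × 60000 / 134 = 420000 / 134 ms
2 measures = 2 × 420000 / 134 = 840000 / 134
= 6268.7 ms


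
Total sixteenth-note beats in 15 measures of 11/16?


Step by step:
Time signature 11/16: the bottom number 16 means the sixteenth note gets one count
The top number 11 means 11 sixteenth-note beats per measure
Total = 11 × 15 measures
= 165 sixteenth-note beats


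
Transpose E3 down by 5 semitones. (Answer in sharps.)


Let's work it out.
E3: chromatic position 4 in octave 3 → absolute = 3×12 + 4 = 40
Transpose down 5: 40 - 5 = 35
35 = 2×12 + 11 → B in octave 2
Result = B2


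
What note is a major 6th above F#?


Solution.
A 6th spans 6 letter names, so from F we land on D
A major 6th = 9 semitones above F#
Spell D at that pitch: D#
= D#


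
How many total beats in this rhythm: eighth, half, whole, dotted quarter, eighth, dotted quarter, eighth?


Solution.
Beat values:
  eighth = 0.5 beats
  half = 2 beats
  whole = 4 beats
  dotted quarter = 1.5 beats
  eighth = 0.5 beats
  dotted quarter = 1.5 beats
  eighth = 0.5 beats
Sum = 0.5 + 2 + 4 + 1.5 + 0.5 + 1.5 + 0.5
= 10.5 beats


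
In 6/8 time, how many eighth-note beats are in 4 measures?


Time signature 6/8: the bottom number 8 means the eighth note gets one count
The top number 6 means 6 eighth-note beats per measure
Total = 6 × 4 measures
= 24 eighth-note beats


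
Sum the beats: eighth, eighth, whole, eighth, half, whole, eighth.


Step by step:
Beat values:
  eighth = 0.5 beats
  eighth = 0.5 beats
  whole = 4 beats
  eighth = 0.5 beats
  half = 2 beats
  whole = 4 beats
  eighth = 0.5 beats
Sum = 0.5 + 0.5 + 4 + 0.5 + 2 + 4 + 0.5
= 12 beats


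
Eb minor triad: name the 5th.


Step by step:
Minor triad = root + minor 3rd (3 semitones) + perfect 5th (7 semitones)
A triad on Eb stacks thirds, so the chord tones use letter names E-G-B
Root: Eb
Minor 3rd above Eb: Gb
Perfect 5th above Eb: Bb
The 5th = Bb


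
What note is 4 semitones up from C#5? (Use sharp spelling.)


C#5: chromatic position 1 in octave 5 → absolute = 5×12 + 1 = 61
Transpose up 4: 61 + 4 = 65
65 = 5×12 + 5 → F in octave 5
Result = F5


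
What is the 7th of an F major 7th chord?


Solution.
Major 7th chord = root + major 3rd + perfect 5th + major 7th
Seventh chords stack in thirds, so the letter names are F-A-C-E
Root: F
Major 3rd above F: A
Perfect 5th above F: C
Major 7th above F: E
The 7th = E


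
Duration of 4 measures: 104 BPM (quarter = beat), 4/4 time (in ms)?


Quarter-note beat duration = 60000 / 104 ms
Beats per measure (4/4) = 4
One measure = 4 × 60000 / 104 = 240000 / 104 ms
4 measures = 4 × 240000 / 104 = 960000 / 104
= 9230.8 ms


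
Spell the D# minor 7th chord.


Solution.
Minor 7th chord = root + minor 3rd + perfect 5th + minor 7th
Seventh chords stack in thirds, so the letter names are D-F-A-C
Root: D#
Minor 3rd above D#: F#
Perfect 5th above D#: A#
Minor 7th above D#: C#
Chord = D# F# A# C#
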